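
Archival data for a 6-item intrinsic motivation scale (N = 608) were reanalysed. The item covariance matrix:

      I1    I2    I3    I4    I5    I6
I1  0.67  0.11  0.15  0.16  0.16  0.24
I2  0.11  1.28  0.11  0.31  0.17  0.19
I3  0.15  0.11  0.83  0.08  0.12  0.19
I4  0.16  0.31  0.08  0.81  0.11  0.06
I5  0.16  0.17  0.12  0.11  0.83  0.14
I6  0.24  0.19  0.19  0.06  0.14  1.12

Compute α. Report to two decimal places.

α = 0.54

ΣVar(i) = 0.67 + 1.28 + 0.83 + 0.81 + 0.83 + 1.12 = 5.54
Sum of off-diagonal covariances = 2.30
Var(T) = 5.54 + 2 × 2.30 = 10.14
α = (k/(k−1))·(1 − ΣVar(i)/Var(T)) = (6/5)·(1 − 5.54/10.14) = 0.54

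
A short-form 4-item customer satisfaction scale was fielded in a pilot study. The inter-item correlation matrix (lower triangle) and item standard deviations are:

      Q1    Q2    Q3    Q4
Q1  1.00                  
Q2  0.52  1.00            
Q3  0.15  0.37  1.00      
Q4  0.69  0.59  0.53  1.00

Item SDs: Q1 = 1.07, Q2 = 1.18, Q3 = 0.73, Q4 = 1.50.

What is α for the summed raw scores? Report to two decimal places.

α = 0.79

Σσ²ᵢ = 1.07² + 1.18² + 0.73² + 1.50² = 5.3202
Covariances σ_ij = r_ij · s_i · s_j:
  σ(Q1,Q2) = 0.52 × 1.07 × 1.18 = 0.6566
  σ(Q1,Q3) = 0.15 × 1.07 × 0.73 = 0.1172
  σ(Q1,Q4) = 0.69 × 1.07 × 1.50 = 1.1075
  σ(Q2,Q3) = 0.37 × 1.18 × 0.73 = 0.3187
  σ(Q2,Q4) = 0.59 × 1.18 × 1.50 = 1.0443
  σ(Q3,Q4) = 0.53 × 0.73 × 1.50 = 0.5804
σ²_T = Σσ²ᵢ + 2·Σσ_ij = 5.3202 + 2 × 3.8247 = 12.9696
α = (4/3)·(1 − 5.3202/12.9696) = 0.79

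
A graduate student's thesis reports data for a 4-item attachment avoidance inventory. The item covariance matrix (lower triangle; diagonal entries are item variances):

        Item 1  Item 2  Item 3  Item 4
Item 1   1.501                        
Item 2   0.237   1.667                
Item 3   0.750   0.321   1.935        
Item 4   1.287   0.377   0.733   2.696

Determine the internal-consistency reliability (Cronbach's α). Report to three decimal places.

Cronbach's α = 0.650

ΣVar(i) = 1.501 + 1.667 + 1.935 + 2.696 = 7.799
Sum of off-diagonal covariances = 3.705
σ²_T = 7.799 + 2 × 3.705 = 15.209
α = (k/(k−1))·(1 − ΣVar(i)/σ²_T) = (4/3)·(1 − 7.799/15.209) = 0.650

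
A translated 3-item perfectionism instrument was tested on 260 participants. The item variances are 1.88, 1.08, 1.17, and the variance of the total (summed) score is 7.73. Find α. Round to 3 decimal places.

sum of item variances = 1.88 + 1.08 + 1.17 = 4.13
α = (k/(k−1))·(1 − sum of item variances/Var(T)) = (3/2)·(1 − 4.13/7.73) = 0.699

α = 0.699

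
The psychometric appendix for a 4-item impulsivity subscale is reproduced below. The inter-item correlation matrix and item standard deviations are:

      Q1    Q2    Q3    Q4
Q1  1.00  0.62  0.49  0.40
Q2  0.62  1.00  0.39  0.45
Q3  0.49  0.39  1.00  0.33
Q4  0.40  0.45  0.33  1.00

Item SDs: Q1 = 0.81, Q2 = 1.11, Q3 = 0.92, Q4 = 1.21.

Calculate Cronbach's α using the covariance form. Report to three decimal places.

Σσ²ᵢ = 0.81² + 1.11² + 0.92² + 1.21² = 4.1987
Covariances σ_ij = r_ij · s_i · s_j:
  σ(Q1,Q2) = 0.62 × 0.81 × 1.11 = 0.5574
  σ(Q1,Q3) = 0.49 × 0.81 × 0.92 = 0.3651
  σ(Q1,Q4) = 0.40 × 0.81 × 1.21 = 0.3920
  σ(Q2,Q3) = 0.39 × 1.11 × 0.92 = 0.3983
  σ(Q2,Q4) = 0.45 × 1.11 × 1.21 = 0.6044
  σ(Q3,Q4) = 0.33 × 0.92 × 1.21 = 0.3674
σ²_T = Σσ²ᵢ + 2·Σσ_ij = 4.1987 + 2 × 2.6846 = 9.5679
α = (4/3)·(1 − 4.1987/9.5679) = 0.748

α = 0.748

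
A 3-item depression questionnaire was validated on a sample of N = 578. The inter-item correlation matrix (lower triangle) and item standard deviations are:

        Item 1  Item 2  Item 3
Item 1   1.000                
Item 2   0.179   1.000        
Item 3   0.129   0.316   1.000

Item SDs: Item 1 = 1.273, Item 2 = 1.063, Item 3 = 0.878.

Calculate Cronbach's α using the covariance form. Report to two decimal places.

Σσ²ᵢ = 1.273² + 1.063² + 0.878² = 3.5214
Covariances σ_ij = r_ij · s_i · s_j:
  σ(Item 1,Item 2) = 0.179 × 1.273 × 1.063 = 0.2422
  σ(Item 1,Item 3) = 0.129 × 1.273 × 0.878 = 0.1442
  σ(Item 2,Item 3) = 0.316 × 1.063 × 0.878 = 0.2949
σ²_T = Σσ²ᵢ + 2·Σσ_ij = 3.5214 + 2 × 0.6813 = 4.8840
α = (3/2)·(1 − 3.5214/4.8840) = 0.42

Cronbach's α = 0.42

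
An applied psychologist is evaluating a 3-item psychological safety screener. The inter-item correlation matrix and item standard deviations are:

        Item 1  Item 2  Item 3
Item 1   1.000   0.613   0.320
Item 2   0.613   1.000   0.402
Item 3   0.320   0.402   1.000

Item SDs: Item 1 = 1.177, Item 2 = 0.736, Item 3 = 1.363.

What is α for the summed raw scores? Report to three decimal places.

Σσ²ᵢ = 1.177² + 0.736² + 1.363² = 3.7848
Covariances σ_ij = r_ij · s_i · s_j:
  σ(Item 1,Item 2) = 0.613 × 1.177 × 0.736 = 0.5310
  σ(Item 1,Item 3) = 0.320 × 1.177 × 1.363 = 0.5134
  σ(Item 2,Item 3) = 0.402 × 0.736 × 1.363 = 0.4033
σ²_T = Σσ²ᵢ + 2·Σσ_ij = 3.7848 + 2 × 1.4477 = 6.6802
α = (3/2)·(1 − 3.7848/6.6802) = 0.650

α = 0.650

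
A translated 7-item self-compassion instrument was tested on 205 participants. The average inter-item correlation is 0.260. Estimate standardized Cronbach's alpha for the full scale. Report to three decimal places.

α = 0.711

Standardized α = k·r̄ / (1 + (k−1)·r̄) = 7 × 0.260 / (1 + 6 × 0.260)
  = 1.8200 / 2.5600 = 0.711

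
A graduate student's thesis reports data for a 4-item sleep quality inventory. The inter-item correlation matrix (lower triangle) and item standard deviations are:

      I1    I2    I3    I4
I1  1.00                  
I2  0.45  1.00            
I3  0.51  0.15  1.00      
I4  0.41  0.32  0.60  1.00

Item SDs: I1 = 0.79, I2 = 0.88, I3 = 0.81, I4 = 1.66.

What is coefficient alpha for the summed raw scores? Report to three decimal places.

Σσ²ᵢ = 0.79² + 0.88² + 0.81² + 1.66² = 4.8102
Covariances σ_ij = r_ij · s_i · s_j:
  σ(I1,I2) = 0.45 × 0.79 × 0.88 = 0.3128
  σ(I1,I3) = 0.51 × 0.79 × 0.81 = 0.3263
  σ(I1,I4) = 0.41 × 0.79 × 1.66 = 0.5377
  σ(I2,I3) = 0.15 × 0.88 × 0.81 = 0.1069
  σ(I2,I4) = 0.32 × 0.88 × 1.66 = 0.4675
  σ(I3,I4) = 0.60 × 0.81 × 1.66 = 0.8068
σ²_T = Σσ²ᵢ + 2·Σσ_ij = 4.8102 + 2 × 2.5580 = 9.9262
α = (4/3)·(1 − 4.8102/9.9262) = 0.687

coefficient alpha = 0.687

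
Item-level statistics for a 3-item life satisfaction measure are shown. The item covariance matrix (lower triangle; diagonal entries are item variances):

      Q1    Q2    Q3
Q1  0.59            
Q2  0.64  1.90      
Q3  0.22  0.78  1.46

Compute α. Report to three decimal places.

ΣVar(i) = 0.59 + 1.90 + 1.46 = 3.95
Sum of off-diagonal covariances = 1.64
Var(T) = 3.95 + 2 × 1.64 = 7.23
α = (k/(k−1))·(1 − ΣVar(i)/Var(T)) = (3/2)·(1 − 3.95/7.23) = 0.680

α = 0.680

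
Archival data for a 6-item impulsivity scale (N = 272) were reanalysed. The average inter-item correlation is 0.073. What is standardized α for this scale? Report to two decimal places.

standardized α = 0.32

Standardized α = k·r̄ / (1 + (k−1)·r̄) = 6 × 0.073 / (1 + 5 × 0.073)
  = 0.4380 / 1.3650 = 0.32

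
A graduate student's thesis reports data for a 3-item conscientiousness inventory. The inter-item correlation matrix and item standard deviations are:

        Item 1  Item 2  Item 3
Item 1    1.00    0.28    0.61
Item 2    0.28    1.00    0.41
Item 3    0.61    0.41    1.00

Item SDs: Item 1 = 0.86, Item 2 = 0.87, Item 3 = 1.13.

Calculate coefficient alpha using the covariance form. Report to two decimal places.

coefficient alpha = 0.70

Σσ²ᵢ = 0.86² + 0.87² + 1.13² = 2.7734
Covariances σ_ij = r_ij · s_i · s_j:
  σ(Item 1,Item 2) = 0.28 × 0.86 × 0.87 = 0.2095
  σ(Item 1,Item 3) = 0.61 × 0.86 × 1.13 = 0.5928
  σ(Item 2,Item 3) = 0.41 × 0.87 × 1.13 = 0.4031
σ²_T = Σσ²ᵢ + 2·Σσ_ij = 2.7734 + 2 × 1.2054 = 5.1842
α = (3/2)·(1 − 2.7734/5.1842) = 0.70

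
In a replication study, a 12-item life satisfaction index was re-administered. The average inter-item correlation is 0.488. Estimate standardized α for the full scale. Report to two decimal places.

Standardized α = k·r̄ / (1 + (k−1)·r̄) = 12 × 0.488 / (1 + 11 × 0.488)
  = 5.8560 / 6.3680 = 0.92

standardized α = 0.92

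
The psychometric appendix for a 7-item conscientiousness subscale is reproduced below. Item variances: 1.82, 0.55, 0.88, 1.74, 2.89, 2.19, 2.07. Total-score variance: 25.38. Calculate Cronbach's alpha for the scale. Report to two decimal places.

ΣVar(i) = 1.82 + 0.55 + 0.88 + 1.74 + 2.89 + 2.19 + 2.07 = 12.14
α = (k/(k−1))·(1 − ΣVar(i)/total variance) = (7/6)·(1 − 12.14/25.38) = 0.61

α = 0.61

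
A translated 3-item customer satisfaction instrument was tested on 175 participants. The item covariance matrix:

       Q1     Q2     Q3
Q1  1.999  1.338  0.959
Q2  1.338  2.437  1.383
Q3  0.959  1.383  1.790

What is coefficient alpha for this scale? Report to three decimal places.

Σσ²ᵢ = 1.999 + 2.437 + 1.790 = 6.226
Sum of the distinct covariances = 3.680
σ²_total = 6.226 + 2 × 3.680 = 13.586
α = (k/(k−1))·(1 − Σσ²ᵢ/σ²_total) = (3/2)·(1 − 6.226/13.586) = 0.813

coefficient alpha = 0.813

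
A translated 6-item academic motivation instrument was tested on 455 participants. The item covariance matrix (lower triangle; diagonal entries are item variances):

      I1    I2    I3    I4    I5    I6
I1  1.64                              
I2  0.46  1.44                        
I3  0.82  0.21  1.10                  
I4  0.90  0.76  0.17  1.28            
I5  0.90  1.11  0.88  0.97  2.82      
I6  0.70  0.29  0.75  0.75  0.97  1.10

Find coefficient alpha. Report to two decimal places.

α = 0.83

Σσᵢ² = 1.64 + 1.44 + 1.10 + 1.28 + 2.82 + 1.10 = 9.38
Sum of off-diagonal covariances = 10.64
total variance = 9.38 + 2 × 10.64 = 30.66
α = (k/(k−1))·(1 − Σσᵢ²/total variance) = (6/5)·(1 − 9.38/30.66) = 0.83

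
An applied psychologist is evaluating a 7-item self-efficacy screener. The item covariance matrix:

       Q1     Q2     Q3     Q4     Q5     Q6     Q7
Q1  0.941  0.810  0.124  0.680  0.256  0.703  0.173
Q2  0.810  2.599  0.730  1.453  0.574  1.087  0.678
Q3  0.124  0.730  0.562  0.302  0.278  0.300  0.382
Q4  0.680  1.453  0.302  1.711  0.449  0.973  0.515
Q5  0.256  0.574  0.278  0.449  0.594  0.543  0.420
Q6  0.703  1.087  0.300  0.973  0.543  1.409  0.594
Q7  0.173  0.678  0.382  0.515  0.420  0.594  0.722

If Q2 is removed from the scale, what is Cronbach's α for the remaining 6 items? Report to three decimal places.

α = 0.831

Remaining items: Q1, Q3, Q4, Q5, Q6, Q7 (k = 6).
sum of item variances = 0.941 + 0.562 + 1.711 + 0.594 + 1.409 + 0.722 = 5.939
total variance = 5.939 + 2 × 6.692 = 19.323
α (item deleted) = (6/5)·(1 − 5.939/19.323) = 0.831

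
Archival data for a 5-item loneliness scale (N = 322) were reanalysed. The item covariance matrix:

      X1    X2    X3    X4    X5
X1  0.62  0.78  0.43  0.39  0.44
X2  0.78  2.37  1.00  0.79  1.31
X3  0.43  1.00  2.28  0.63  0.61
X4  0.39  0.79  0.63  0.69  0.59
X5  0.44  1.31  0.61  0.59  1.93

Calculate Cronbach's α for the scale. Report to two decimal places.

Σσ²ᵢ = 0.62 + 2.37 + 2.28 + 0.69 + 1.93 = 7.89
Sum of the distinct covariances = 6.97
Var(T) = 7.89 + 2 × 6.97 = 21.83
α = (k/(k−1))·(1 − Σσ²ᵢ/Var(T)) = (5/4)·(1 − 7.89/21.83) = 0.80

Cronbach's α = 0.80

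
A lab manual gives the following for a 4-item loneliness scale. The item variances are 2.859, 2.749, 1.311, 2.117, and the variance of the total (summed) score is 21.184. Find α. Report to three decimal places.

α = 0.765

sum of item variances = 2.859 + 2.749 + 1.311 + 2.117 = 9.036
α = (k/(k−1))·(1 − sum of item variances/σ²_T) = (4/3)·(1 − 9.036/21.184) = 0.765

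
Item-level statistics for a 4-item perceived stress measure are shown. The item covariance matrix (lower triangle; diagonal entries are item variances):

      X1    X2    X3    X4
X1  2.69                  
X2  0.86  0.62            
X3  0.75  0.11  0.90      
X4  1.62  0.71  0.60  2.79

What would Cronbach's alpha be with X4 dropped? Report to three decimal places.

Cronbach's alpha = 0.675

Remaining items: X1, X2, X3 (k = 3).
Σσᵢ² = 2.69 + 0.62 + 0.90 = 4.21
Var(T) = 4.21 + 2 × 1.72 = 7.65
α (item deleted) = (3/2)·(1 − 4.21/7.65) = 0.675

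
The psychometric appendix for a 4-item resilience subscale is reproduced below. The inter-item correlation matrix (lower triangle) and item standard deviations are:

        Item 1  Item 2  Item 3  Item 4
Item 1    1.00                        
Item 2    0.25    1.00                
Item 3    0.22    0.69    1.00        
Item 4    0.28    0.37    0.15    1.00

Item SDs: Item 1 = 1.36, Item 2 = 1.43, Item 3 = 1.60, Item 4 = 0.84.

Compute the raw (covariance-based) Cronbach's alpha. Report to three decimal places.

Σσ²ᵢ = 1.36² + 1.43² + 1.60² + 0.84² = 7.1601
Covariances σ_ij = r_ij · s_i · s_j:
  σ(Item 1,Item 2) = 0.25 × 1.36 × 1.43 = 0.4862
  σ(Item 1,Item 3) = 0.22 × 1.36 × 1.60 = 0.4787
  σ(Item 1,Item 4) = 0.28 × 1.36 × 0.84 = 0.3199
  σ(Item 2,Item 3) = 0.69 × 1.43 × 1.60 = 1.5787
  σ(Item 2,Item 4) = 0.37 × 1.43 × 0.84 = 0.4444
  σ(Item 3,Item 4) = 0.15 × 1.60 × 0.84 = 0.2016
σ²_T = Σσ²ᵢ + 2·Σσ_ij = 7.1601 + 2 × 3.5095 = 14.1791
α = (4/3)·(1 − 7.1601/14.1791) = 0.660

α = 0.660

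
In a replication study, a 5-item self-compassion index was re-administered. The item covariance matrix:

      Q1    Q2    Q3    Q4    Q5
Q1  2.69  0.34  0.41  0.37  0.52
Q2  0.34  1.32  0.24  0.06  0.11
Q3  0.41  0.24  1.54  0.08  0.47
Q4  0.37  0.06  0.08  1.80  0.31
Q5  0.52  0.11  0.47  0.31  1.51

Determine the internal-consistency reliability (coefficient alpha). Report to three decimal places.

sum of item variances = 2.69 + 1.32 + 1.54 + 1.80 + 1.51 = 8.86
Sum of off-diagonal covariances = 2.91
σ²_T = 8.86 + 2 × 2.91 = 14.68
α = (k/(k−1))·(1 − sum of item variances/σ²_T) = (5/4)·(1 − 8.86/14.68) = 0.496

coefficient alpha = 0.496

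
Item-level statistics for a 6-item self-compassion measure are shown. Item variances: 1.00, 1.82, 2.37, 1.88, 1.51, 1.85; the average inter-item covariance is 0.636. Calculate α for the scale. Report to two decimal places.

α = 0.78

ΣVar(i) = 1.00 + 1.82 + 2.37 + 1.88 + 1.51 + 1.85 = 10.43
Sum of the 15 distinct covariances = 15 × 0.636 = 9.540
Var(T) = ΣVar(i) + 2·Σcov = 10.43 + 2 × 9.540 = 29.510
α = (6/5)·(1 − 10.43/29.510) = 0.78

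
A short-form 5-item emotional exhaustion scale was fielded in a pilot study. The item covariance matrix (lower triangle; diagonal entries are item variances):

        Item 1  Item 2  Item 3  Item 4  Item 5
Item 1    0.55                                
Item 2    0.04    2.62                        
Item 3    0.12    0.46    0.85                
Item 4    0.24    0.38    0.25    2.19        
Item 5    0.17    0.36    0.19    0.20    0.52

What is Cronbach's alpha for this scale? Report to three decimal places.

ΣVar(i) = 0.55 + 2.62 + 0.85 + 2.19 + 0.52 = 6.73
Sum of the distinct covariances = 2.41
σ²_total = 6.73 + 2 × 2.41 = 11.55
α = (k/(k−1))·(1 − ΣVar(i)/σ²_total) = (5/4)·(1 − 6.73/11.55) = 0.522

α = 0.522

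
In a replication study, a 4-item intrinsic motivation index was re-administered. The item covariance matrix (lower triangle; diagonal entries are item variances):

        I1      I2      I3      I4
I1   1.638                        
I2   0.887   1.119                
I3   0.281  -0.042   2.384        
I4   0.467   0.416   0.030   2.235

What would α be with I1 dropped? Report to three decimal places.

α = 0.185

Remaining items: I2, I3, I4 (k = 3).
ΣVar(i) = 1.119 + 2.384 + 2.235 = 5.738
Var(T) = 5.738 + 2 × 0.404 = 6.546
α (item deleted) = (3/2)·(1 − 5.738/6.546) = 0.185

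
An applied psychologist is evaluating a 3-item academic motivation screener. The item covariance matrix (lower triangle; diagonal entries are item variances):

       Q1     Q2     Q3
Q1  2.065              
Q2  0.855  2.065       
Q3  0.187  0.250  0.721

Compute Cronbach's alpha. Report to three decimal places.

Σσ²ᵢ = 2.065 + 2.065 + 0.721 = 4.851
Σ_{i<j} σ_ij = 1.292
σ²_T = 4.851 + 2 × 1.292 = 7.435
α = (k/(k−1))·(1 − Σσ²ᵢ/σ²_T) = (3/2)·(1 − 4.851/7.435) = 0.521

α = 0.521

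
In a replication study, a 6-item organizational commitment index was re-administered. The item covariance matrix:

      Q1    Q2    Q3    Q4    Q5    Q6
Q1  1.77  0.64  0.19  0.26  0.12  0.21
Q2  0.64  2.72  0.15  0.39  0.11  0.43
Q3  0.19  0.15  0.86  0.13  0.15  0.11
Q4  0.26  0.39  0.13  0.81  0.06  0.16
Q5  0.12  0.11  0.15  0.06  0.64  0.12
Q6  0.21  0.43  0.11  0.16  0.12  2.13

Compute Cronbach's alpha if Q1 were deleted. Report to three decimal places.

Remaining items: Q2, Q3, Q4, Q5, Q6 (k = 5).
Σσ²ᵢ = 2.72 + 0.86 + 0.81 + 0.64 + 2.13 = 7.16
Var(T) = 7.16 + 2 × 1.81 = 10.78
α (item deleted) = (5/4)·(1 − 7.16/10.78) = 0.420

α = 0.420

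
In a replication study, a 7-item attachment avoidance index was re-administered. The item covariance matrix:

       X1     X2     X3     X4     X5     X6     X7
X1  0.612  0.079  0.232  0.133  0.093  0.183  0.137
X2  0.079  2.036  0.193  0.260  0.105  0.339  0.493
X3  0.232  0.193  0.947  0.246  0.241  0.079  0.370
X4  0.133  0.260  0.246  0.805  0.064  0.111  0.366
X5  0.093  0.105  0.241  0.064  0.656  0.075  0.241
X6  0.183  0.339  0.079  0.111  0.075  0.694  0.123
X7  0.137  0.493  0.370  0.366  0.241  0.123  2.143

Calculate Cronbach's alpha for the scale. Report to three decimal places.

Cronbach's alpha = 0.599

Σσᵢ² = 0.612 + 2.036 + 0.947 + 0.805 + 0.656 + 0.694 + 2.143 = 7.893
Sum of the distinct covariances = 4.163
Var(T) = 7.893 + 2 × 4.163 = 16.219
α = (k/(k−1))·(1 − Σσᵢ²/Var(T)) = (7/6)·(1 − 7.893/16.219) = 0.599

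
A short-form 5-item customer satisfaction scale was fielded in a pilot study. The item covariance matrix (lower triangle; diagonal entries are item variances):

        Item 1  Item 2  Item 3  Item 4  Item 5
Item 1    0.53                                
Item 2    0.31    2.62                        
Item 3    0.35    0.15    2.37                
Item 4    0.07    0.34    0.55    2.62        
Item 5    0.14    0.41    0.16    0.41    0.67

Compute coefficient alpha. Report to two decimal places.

coefficient alpha = 0.50

Σσᵢ² = 0.53 + 2.62 + 2.37 + 2.62 + 0.67 = 8.81
Σ_{i<j} σ_ij = 2.89
σ²_T = 8.81 + 2 × 2.89 = 14.59
α = (k/(k−1))·(1 − Σσᵢ²/σ²_T) = (5/4)·(1 − 8.81/14.59) = 0.50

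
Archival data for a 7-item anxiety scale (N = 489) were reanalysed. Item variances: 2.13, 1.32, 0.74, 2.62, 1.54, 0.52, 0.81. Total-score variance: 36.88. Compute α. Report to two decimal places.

α = 0.86

sum of item variances = 2.13 + 1.32 + 0.74 + 2.62 + 1.54 + 0.52 + 0.81 = 9.68
α = (k/(k−1))·(1 − sum of item variances/total variance) = (7/6)·(1 − 9.68/36.88) = 0.86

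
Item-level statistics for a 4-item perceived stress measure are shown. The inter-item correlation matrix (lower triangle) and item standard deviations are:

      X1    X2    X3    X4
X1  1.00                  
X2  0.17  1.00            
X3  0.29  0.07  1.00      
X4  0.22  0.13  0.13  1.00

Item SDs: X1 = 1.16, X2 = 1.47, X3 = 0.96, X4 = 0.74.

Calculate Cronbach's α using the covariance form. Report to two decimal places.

Cronbach's α = 0.42

Σσ²ᵢ = 1.16² + 1.47² + 0.96² + 0.74² = 4.9757
Covariances σ_ij = r_ij · s_i · s_j:
  σ(X1,X2) = 0.17 × 1.16 × 1.47 = 0.2899
  σ(X1,X3) = 0.29 × 1.16 × 0.96 = 0.3229
  σ(X1,X4) = 0.22 × 1.16 × 0.74 = 0.1888
  σ(X2,X3) = 0.07 × 1.47 × 0.96 = 0.0988
  σ(X2,X4) = 0.13 × 1.47 × 0.74 = 0.1414
  σ(X3,X4) = 0.13 × 0.96 × 0.74 = 0.0924
σ²_T = Σσ²ᵢ + 2·Σσ_ij = 4.9757 + 2 × 1.1342 = 7.2441
α = (4/3)·(1 − 4.9757/7.2441) = 0.42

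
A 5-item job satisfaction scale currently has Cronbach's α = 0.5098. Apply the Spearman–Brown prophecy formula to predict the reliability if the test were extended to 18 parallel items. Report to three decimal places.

predicted reliability = 0.789

Length factor m = 18/5 = 3.6000
α' = m·α / (1 + (m−1)·α)
   = 18/5 × 0.5098 / (1 + (18/5 − 1) × 0.5098)
   = 1.8353 / 2.3255 = 0.789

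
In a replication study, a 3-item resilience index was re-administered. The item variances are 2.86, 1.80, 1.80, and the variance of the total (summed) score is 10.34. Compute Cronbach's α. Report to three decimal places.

α = 0.563

ΣVar(i) = 2.86 + 1.80 + 1.80 = 6.46
α = (k/(k−1))·(1 − ΣVar(i)/σ²_total) = (3/2)·(1 − 6.46/10.34) = 0.563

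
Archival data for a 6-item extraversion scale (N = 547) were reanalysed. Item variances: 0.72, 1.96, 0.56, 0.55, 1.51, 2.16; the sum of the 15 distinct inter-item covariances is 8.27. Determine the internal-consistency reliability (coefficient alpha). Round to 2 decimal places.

Σσ²ᵢ = 0.72 + 1.96 + 0.56 + 0.55 + 1.51 + 2.16 = 7.46
Sum of distinct covariances = 8.27
σ²_T = Σσ²ᵢ + 2·Σcov = 7.46 + 2 × 8.27 = 24.00
α = (6/5)·(1 − 7.46/24.00) = 0.83

α = 0.83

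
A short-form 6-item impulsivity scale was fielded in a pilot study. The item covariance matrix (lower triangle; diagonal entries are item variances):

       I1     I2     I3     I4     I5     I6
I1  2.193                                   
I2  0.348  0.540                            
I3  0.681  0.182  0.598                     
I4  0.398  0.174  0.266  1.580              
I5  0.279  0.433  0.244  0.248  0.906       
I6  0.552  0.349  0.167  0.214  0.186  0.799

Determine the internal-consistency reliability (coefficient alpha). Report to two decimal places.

Σσ²ᵢ = 2.193 + 0.540 + 0.598 + 1.580 + 0.906 + 0.799 = 6.616
Σ_{i<j} σ_ij = 4.721
σ²_total = 6.616 + 2 × 4.721 = 16.058
α = (k/(k−1))·(1 − Σσ²ᵢ/σ²_total) = (6/5)·(1 − 6.616/16.058) = 0.71

α = 0.71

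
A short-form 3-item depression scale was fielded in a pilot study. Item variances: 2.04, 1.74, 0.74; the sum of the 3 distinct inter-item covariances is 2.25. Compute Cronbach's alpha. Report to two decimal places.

α = 0.75

Σσᵢ² = 2.04 + 1.74 + 0.74 = 4.52
Sum of distinct covariances = 2.25
total variance = Σσᵢ² + 2·Σcov = 4.52 + 2 × 2.25 = 9.02
α = (3/2)·(1 − 4.52/9.02) = 0.75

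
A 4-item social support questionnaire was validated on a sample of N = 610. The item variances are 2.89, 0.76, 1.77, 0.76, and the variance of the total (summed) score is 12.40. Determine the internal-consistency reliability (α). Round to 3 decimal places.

α = 0.669

sum of item variances = 2.89 + 0.76 + 1.77 + 0.76 = 6.18
α = (k/(k−1))·(1 − sum of item variances/σ²_T) = (4/3)·(1 − 6.18/12.40) = 0.669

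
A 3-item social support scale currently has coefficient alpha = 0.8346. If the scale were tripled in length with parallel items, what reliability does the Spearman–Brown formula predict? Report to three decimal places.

Length factor m = 3
α' = m·α / (1 + (m−1)·α)
   = 3 × 0.8346 / (1 + (3 − 1) × 0.8346)
   = 2.5038 / 2.6692 = 0.938

predicted reliability = 0.938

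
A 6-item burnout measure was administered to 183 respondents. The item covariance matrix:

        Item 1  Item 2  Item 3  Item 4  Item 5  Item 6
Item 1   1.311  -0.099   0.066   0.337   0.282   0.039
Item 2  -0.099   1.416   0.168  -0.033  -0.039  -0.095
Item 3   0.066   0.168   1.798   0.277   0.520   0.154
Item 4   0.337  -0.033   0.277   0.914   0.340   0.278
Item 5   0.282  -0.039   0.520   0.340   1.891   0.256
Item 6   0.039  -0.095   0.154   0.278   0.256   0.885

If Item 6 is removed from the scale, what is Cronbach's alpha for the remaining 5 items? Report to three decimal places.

Cronbach's alpha = 0.415

Remaining items: Item 1, Item 2, Item 3, Item 4, Item 5 (k = 5).
Σσ²ᵢ = 1.311 + 1.416 + 1.798 + 0.914 + 1.891 = 7.330
σ²_T = 7.330 + 2 × 1.819 = 10.968
α (item deleted) = (5/4)·(1 − 7.330/10.968) = 0.415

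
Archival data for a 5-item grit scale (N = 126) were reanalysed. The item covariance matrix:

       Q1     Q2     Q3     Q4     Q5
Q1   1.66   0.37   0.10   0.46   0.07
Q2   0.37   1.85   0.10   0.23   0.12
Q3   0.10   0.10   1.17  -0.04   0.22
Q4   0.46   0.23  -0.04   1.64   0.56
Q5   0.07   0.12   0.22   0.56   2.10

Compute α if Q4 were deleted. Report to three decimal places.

α = 0.299

Remaining items: Q1, Q2, Q3, Q5 (k = 4).
sum of item variances = 1.66 + 1.85 + 1.17 + 2.10 = 6.78
σ²_T = 6.78 + 2 × 0.98 = 8.74
α (item deleted) = (4/3)·(1 − 6.78/8.74) = 0.299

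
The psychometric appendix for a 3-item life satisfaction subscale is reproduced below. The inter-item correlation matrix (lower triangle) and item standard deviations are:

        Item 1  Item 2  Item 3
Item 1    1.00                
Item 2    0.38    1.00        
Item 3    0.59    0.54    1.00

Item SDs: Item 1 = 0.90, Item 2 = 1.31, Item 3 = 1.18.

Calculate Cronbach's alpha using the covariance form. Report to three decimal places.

Cronbach's alpha = 0.740

Σσ²ᵢ = 0.90² + 1.31² + 1.18² = 3.9185
Covariances σ_ij = r_ij · s_i · s_j:
  σ(Item 1,Item 2) = 0.38 × 0.90 × 1.31 = 0.4480
  σ(Item 1,Item 3) = 0.59 × 0.90 × 1.18 = 0.6266
  σ(Item 2,Item 3) = 0.54 × 1.31 × 1.18 = 0.8347
σ²_T = Σσ²ᵢ + 2·Σσ_ij = 3.9185 + 2 × 1.9093 = 7.7371
α = (3/2)·(1 − 3.9185/7.7371) = 0.740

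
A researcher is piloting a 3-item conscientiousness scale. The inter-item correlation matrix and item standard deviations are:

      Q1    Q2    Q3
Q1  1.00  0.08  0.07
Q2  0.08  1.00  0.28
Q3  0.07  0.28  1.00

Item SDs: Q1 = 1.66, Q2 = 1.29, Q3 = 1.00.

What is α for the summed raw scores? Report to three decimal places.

α = 0.290

Σσ²ᵢ = 1.66² + 1.29² + 1.00² = 5.4197
Covariances σ_ij = r_ij · s_i · s_j:
  σ(Q1,Q2) = 0.08 × 1.66 × 1.29 = 0.1713
  σ(Q1,Q3) = 0.07 × 1.66 × 1.00 = 0.1162
  σ(Q2,Q3) = 0.28 × 1.29 × 1.00 = 0.3612
σ²_T = Σσ²ᵢ + 2·Σσ_ij = 5.4197 + 2 × 0.6487 = 6.7171
α = (3/2)·(1 − 5.4197/6.7171) = 0.290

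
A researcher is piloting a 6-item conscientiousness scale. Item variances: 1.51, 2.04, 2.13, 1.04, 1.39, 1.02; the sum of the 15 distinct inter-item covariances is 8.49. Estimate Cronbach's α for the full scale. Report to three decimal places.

Cronbach's α = 0.780

ΣVar(i) = 1.51 + 2.04 + 2.13 + 1.04 + 1.39 + 1.02 = 9.13
Sum of distinct covariances = 8.49
σ²_T = ΣVar(i) + 2·Σcov = 9.13 + 2 × 8.49 = 26.11
α = (6/5)·(1 − 9.13/26.11) = 0.780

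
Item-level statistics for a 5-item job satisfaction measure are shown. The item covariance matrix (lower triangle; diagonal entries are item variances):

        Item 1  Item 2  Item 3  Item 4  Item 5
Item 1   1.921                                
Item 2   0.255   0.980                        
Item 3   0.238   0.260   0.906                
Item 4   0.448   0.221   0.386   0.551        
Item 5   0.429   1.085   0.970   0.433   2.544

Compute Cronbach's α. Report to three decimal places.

sum of item variances = 1.921 + 0.980 + 0.906 + 0.551 + 2.544 = 6.902
Sum of off-diagonal covariances = 4.725
Var(T) = 6.902 + 2 × 4.725 = 16.352
α = (k/(k−1))·(1 − sum of item variances/Var(T)) = (5/4)·(1 − 6.902/16.352) = 0.722

α = 0.722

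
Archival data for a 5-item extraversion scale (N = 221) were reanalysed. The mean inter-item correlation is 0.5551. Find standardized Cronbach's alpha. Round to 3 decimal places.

standardized Cronbach's alpha = 0.862

Standardized α = k·r̄ / (1 + (k−1)·r̄) = 5 × 0.5551 / (1 + 4 × 0.5551)
  = 2.7755 / 3.2204 = 0.862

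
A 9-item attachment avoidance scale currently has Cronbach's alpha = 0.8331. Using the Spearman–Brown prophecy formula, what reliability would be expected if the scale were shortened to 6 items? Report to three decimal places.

Length factor m = 6/9 = 0.6667
α' = m·α / (1 − (1−m)·α)
   = 6/9 × 0.8331 / (1 − (1 − 6/9) × 0.8331)
   = 0.5554 / 0.7223 = 0.769

predicted reliability = 0.769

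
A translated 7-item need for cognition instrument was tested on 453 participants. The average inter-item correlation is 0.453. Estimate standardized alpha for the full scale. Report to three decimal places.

Standardized α = k·r̄ / (1 + (k−1)·r̄) = 7 × 0.453 / (1 + 6 × 0.453)
  = 3.1710 / 3.7180 = 0.853

standardized alpha = 0.853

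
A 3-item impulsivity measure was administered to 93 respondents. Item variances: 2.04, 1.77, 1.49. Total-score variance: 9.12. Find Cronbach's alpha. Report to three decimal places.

Cronbach's alpha = 0.628

ΣVar(i) = 2.04 + 1.77 + 1.49 = 5.30
α = (k/(k−1))·(1 − ΣVar(i)/Var(T)) = (3/2)·(1 − 5.30/9.12) = 0.628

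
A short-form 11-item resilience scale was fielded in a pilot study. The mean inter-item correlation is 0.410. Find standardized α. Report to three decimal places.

α = 0.884

Standardized α = k·r̄ / (1 + (k−1)·r̄) = 11 × 0.410 / (1 + 10 × 0.410)
  = 4.5100 / 5.1000 = 0.884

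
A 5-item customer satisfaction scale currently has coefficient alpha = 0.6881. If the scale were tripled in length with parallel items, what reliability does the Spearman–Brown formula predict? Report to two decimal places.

predicted reliability = 0.87

Length factor m = 3
α' = m·α / (1 + (m−1)·α)
   = 3 × 0.6881 / (1 + (3 − 1) × 0.6881)
   = 2.0643 / 2.3762 = 0.87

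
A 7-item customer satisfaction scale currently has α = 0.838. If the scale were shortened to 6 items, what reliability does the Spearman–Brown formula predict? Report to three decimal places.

Length factor m = 6/7 = 0.8571
α' = m·α / (1 − (1−m)·α)
   = 6/7 × 0.838 / (1 − (1 − 6/7) × 0.838)
   = 0.7183 / 0.8803 = 0.816

predicted reliability = 0.816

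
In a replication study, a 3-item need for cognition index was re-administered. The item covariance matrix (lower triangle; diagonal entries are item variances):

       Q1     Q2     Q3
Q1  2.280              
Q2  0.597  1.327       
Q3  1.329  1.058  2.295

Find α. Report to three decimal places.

sum of item variances = 2.280 + 1.327 + 2.295 = 5.902
Sum of off-diagonal covariances = 2.984
Var(T) = 5.902 + 2 × 2.984 = 11.870
α = (k/(k−1))·(1 − sum of item variances/Var(T)) = (3/2)·(1 − 5.902/11.870) = 0.754

α = 0.754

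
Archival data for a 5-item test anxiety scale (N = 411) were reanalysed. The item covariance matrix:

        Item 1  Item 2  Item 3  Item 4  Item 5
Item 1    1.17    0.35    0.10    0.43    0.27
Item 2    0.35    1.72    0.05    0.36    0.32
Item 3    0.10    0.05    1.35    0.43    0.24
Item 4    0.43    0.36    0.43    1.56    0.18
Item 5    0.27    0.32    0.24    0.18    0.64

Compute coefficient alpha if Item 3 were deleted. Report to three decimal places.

α = 0.572

Remaining items: Item 1, Item 2, Item 4, Item 5 (k = 4).
ΣVar(i) = 1.17 + 1.72 + 1.56 + 0.64 = 5.09
Var(T) = 5.09 + 2 × 1.91 = 8.91
α (item deleted) = (4/3)·(1 − 5.09/8.91) = 0.572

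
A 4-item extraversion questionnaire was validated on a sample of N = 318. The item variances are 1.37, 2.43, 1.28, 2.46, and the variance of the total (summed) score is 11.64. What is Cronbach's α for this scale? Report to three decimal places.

Σσ²ᵢ = 1.37 + 2.43 + 1.28 + 2.46 = 7.54
α = (k/(k−1))·(1 − Σσ²ᵢ/Var(T)) = (4/3)·(1 − 7.54/11.64) = 0.470

Cronbach's α = 0.470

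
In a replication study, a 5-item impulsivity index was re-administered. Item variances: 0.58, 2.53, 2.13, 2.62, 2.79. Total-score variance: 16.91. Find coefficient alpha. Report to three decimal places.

α = 0.463

Σσ²ᵢ = 0.58 + 2.53 + 2.13 + 2.62 + 2.79 = 10.65
α = (k/(k−1))·(1 − Σσ²ᵢ/σ²_T) = (5/4)·(1 − 10.65/16.91) = 0.463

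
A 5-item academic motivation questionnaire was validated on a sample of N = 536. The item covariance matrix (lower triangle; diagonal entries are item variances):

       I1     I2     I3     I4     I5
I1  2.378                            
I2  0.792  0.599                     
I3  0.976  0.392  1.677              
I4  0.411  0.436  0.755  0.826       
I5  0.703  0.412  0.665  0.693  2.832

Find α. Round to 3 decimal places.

ΣVar(i) = 2.378 + 0.599 + 1.677 + 0.826 + 2.832 = 8.312
Σ_{i<j} σ_ij = 6.235
σ²_total = 8.312 + 2 × 6.235 = 20.782
α = (k/(k−1))·(1 − ΣVar(i)/σ²_total) = (5/4)·(1 − 8.312/20.782) = 0.750

α = 0.750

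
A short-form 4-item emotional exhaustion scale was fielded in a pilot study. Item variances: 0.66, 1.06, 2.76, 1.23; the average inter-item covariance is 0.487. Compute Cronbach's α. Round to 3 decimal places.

Cronbach's α = 0.674

Σσ²ᵢ = 0.66 + 1.06 + 2.76 + 1.23 = 5.71
Sum of the 6 distinct covariances = 6 × 0.487 = 2.922
σ²_total = Σσ²ᵢ + 2·Σcov = 5.71 + 2 × 2.922 = 11.554
α = (4/3)·(1 − 5.71/11.554) = 0.674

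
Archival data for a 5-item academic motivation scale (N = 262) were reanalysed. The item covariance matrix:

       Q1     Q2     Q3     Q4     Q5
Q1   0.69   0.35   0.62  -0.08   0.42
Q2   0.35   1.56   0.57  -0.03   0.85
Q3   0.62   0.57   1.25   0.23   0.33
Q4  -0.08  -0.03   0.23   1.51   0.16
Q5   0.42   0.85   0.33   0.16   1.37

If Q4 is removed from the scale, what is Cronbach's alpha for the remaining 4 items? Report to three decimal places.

α = 0.751

Remaining items: Q1, Q2, Q3, Q5 (k = 4).
Σσᵢ² = 0.69 + 1.56 + 1.25 + 1.37 = 4.87
σ²_T = 4.87 + 2 × 3.14 = 11.15
α (item deleted) = (4/3)·(1 − 4.87/11.15) = 0.751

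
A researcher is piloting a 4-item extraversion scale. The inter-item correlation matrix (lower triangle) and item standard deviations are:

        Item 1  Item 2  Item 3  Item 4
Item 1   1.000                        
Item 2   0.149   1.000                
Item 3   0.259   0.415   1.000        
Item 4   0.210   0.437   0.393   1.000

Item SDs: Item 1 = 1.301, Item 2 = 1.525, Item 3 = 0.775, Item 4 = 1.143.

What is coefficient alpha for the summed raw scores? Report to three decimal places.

α = 0.606

Σσ²ᵢ = 1.301² + 1.525² + 0.775² + 1.143² = 5.9253
Covariances σ_ij = r_ij · s_i · s_j:
  σ(Item 1,Item 2) = 0.149 × 1.301 × 1.525 = 0.2956
  σ(Item 1,Item 3) = 0.259 × 1.301 × 0.775 = 0.2611
  σ(Item 1,Item 4) = 0.210 × 1.301 × 1.143 = 0.3123
  σ(Item 2,Item 3) = 0.415 × 1.525 × 0.775 = 0.4905
  σ(Item 2,Item 4) = 0.437 × 1.525 × 1.143 = 0.7617
  σ(Item 3,Item 4) = 0.393 × 0.775 × 1.143 = 0.3481
σ²_T = Σσ²ᵢ + 2·Σσ_ij = 5.9253 + 2 × 2.4693 = 10.8639
α = (4/3)·(1 − 5.9253/10.8639) = 0.606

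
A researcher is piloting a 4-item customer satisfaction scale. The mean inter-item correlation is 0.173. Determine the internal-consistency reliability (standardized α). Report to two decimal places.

Standardized α = k·r̄ / (1 + (k−1)·r̄) = 4 × 0.173 / (1 + 3 × 0.173)
  = 0.6920 / 1.5190 = 0.46

standardized α = 0.46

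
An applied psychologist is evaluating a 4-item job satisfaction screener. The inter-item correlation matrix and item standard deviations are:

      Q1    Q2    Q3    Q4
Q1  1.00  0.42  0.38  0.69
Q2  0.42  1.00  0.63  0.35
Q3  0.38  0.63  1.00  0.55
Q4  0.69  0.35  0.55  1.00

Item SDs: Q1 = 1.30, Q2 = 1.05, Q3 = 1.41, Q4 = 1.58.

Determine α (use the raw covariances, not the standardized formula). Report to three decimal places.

α = 0.798

Σσ²ᵢ = 1.30² + 1.05² + 1.41² + 1.58² = 7.2770
Covariances σ_ij = r_ij · s_i · s_j:
  σ(Q1,Q2) = 0.42 × 1.30 × 1.05 = 0.5733
  σ(Q1,Q3) = 0.38 × 1.30 × 1.41 = 0.6965
  σ(Q1,Q4) = 0.69 × 1.30 × 1.58 = 1.4173
  σ(Q2,Q3) = 0.63 × 1.05 × 1.41 = 0.9327
  σ(Q2,Q4) = 0.35 × 1.05 × 1.58 = 0.5806
  σ(Q3,Q4) = 0.55 × 1.41 × 1.58 = 1.2253
σ²_T = Σσ²ᵢ + 2·Σσ_ij = 7.2770 + 2 × 5.4257 = 18.1284
α = (4/3)·(1 − 7.2770/18.1284) = 0.798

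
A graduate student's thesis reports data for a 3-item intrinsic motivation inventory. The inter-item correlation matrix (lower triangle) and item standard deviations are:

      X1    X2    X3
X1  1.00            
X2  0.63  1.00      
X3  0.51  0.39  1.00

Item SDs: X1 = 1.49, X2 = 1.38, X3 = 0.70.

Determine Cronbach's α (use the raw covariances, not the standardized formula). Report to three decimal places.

Σσ²ᵢ = 1.49² + 1.38² + 0.70² = 4.6145
Covariances σ_ij = r_ij · s_i · s_j:
  σ(X1,X2) = 0.63 × 1.49 × 1.38 = 1.2954
  σ(X1,X3) = 0.51 × 1.49 × 0.70 = 0.5319
  σ(X2,X3) = 0.39 × 1.38 × 0.70 = 0.3767
σ²_T = Σσ²ᵢ + 2·Σσ_ij = 4.6145 + 2 × 2.2040 = 9.0225
α = (3/2)·(1 − 4.6145/9.0225) = 0.733

α = 0.733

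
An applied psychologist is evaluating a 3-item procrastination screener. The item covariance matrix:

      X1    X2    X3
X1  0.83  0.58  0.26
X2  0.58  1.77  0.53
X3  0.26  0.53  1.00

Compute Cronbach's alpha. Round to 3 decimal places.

α = 0.648

Σσ²ᵢ = 0.83 + 1.77 + 1.00 = 3.60
Sum of the distinct covariances = 1.37
σ²_T = 3.60 + 2 × 1.37 = 6.34
α = (k/(k−1))·(1 − Σσ²ᵢ/σ²_T) = (3/2)·(1 − 3.60/6.34) = 0.648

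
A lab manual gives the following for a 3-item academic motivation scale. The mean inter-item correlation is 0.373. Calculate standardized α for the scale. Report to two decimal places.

Standardized α = k·r̄ / (1 + (k−1)·r̄) = 3 × 0.373 / (1 + 2 × 0.373)
  = 1.1190 / 1.7460 = 0.64

α = 0.64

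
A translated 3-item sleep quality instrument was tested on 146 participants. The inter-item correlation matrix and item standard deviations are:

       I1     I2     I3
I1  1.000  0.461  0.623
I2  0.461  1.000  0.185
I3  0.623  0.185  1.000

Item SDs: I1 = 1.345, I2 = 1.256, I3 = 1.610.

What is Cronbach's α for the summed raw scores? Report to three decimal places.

Cronbach's α = 0.683

Σσ²ᵢ = 1.345² + 1.256² + 1.610² = 5.9787
Covariances σ_ij = r_ij · s_i · s_j:
  σ(I1,I2) = 0.461 × 1.345 × 1.256 = 0.7788
  σ(I1,I3) = 0.623 × 1.345 × 1.610 = 1.3491
  σ(I2,I3) = 0.185 × 1.256 × 1.610 = 0.3741
σ²_T = Σσ²ᵢ + 2·Σσ_ij = 5.9787 + 2 × 2.5020 = 10.9827
α = (3/2)·(1 − 5.9787/10.9827) = 0.683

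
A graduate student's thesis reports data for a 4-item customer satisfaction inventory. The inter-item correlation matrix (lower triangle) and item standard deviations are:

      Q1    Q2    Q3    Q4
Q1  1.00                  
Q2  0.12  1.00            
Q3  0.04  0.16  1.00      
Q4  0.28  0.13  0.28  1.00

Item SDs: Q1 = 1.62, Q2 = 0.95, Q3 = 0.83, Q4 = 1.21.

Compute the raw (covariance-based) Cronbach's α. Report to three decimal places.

Cronbach's α = 0.428

Σσ²ᵢ = 1.62² + 0.95² + 0.83² + 1.21² = 5.6799
Covariances σ_ij = r_ij · s_i · s_j:
  σ(Q1,Q2) = 0.12 × 1.62 × 0.95 = 0.1847
  σ(Q1,Q3) = 0.04 × 1.62 × 0.83 = 0.0538
  σ(Q1,Q4) = 0.28 × 1.62 × 1.21 = 0.5489
  σ(Q2,Q3) = 0.16 × 0.95 × 0.83 = 0.1262
  σ(Q2,Q4) = 0.13 × 0.95 × 1.21 = 0.1494
  σ(Q3,Q4) = 0.28 × 0.83 × 1.21 = 0.2812
σ²_T = Σσ²ᵢ + 2·Σσ_ij = 5.6799 + 2 × 1.3442 = 8.3683
α = (4/3)·(1 − 5.6799/8.3683) = 0.428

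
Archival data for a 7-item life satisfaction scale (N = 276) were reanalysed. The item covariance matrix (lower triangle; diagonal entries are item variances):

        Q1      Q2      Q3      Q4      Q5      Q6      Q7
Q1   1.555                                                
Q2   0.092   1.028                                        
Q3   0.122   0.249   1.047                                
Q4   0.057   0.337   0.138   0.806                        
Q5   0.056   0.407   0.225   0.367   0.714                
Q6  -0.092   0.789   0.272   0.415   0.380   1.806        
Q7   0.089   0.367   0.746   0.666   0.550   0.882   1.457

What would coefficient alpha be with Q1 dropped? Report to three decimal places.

coefficient alpha = 0.797

Remaining items: Q2, Q3, Q4, Q5, Q6, Q7 (k = 6).
Σσᵢ² = 1.028 + 1.047 + 0.806 + 0.714 + 1.806 + 1.457 = 6.858
σ²_total = 6.858 + 2 × 6.790 = 20.438
α (item deleted) = (6/5)·(1 − 6.858/20.438) = 0.797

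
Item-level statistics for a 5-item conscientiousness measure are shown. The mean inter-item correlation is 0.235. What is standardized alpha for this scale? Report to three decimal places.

standardized alpha = 0.606

Standardized α = k·r̄ / (1 + (k−1)·r̄) = 5 × 0.235 / (1 + 4 × 0.235)
  = 1.1750 / 1.9400 = 0.606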